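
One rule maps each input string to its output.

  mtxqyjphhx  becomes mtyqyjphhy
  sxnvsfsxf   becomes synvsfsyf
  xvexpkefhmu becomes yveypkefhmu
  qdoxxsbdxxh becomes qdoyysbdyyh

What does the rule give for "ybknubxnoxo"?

Looking at the pairs, the operation is to replace every "x" with "y".
Applying that to "ybknubxnoxo" gives "ybknubynoyo".

ybknubynoyo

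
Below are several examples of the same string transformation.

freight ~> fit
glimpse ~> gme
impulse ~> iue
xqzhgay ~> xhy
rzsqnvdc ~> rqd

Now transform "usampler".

The transformation: keep one character in every 3, starting at position 1 (positions 1st, 4th, 7th, ...).
So "usampler" becomes "ume".

ume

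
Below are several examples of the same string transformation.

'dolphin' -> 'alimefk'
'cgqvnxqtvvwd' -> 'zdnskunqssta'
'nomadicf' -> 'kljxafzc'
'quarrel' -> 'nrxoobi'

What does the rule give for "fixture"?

Looking at the pairs, the operation is to shift every letter 3 places backward in the alphabet (wrapping around).
"fixture" → "cfuqrob".

cfuqrob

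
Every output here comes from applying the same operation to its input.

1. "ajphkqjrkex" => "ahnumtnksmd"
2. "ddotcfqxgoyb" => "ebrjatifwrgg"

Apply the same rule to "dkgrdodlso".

rvogrgujng

Rule — shift every letter 3 places forward in the alphabet (wrapping around), then reverse the string.
For "dkgrdodlso", step one produces "gnjugrgovr"; step two turns that into "rvogrgujng".
(Check on "ddotcfqxgoyb": → "ggrwfitajrbe" → "ebrjatifwrgg" ✓)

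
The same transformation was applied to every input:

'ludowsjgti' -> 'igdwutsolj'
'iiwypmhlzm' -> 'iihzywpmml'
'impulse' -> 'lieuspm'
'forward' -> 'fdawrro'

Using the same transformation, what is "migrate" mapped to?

The rule is to sort the characters into reverse alphabetical order, then move the last 3 characters to the front (rotate right by 3).
On "migrate": the first step gives "trmigea", and the second then gives "geatrmi".
(Check on "impulse": → "uspmlie" → "lieuspm" ✓)

geatrmi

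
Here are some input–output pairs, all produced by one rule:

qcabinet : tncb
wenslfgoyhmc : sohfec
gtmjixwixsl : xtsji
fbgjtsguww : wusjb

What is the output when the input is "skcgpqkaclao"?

qolkga

The transformation: keep every other character starting from the second (positions 2nd, 4th, 6th, ...), then sort the characters into reverse alphabetical order.
For "skcgpqkaclao" the result is "qolkga".
(Check on "wenslfgoyhmc": → "esfohc" → "sohfec" ✓)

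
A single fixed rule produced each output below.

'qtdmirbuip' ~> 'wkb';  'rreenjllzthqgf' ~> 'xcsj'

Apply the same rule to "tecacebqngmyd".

vxgr

The pattern: keep one character in every 3, starting at position 3 (positions 3rd, 6th, 9th, ...), then shift every letter 7 places backward in the alphabet (wrapping around).
Applying both steps to "tecacebqngmyd": "ceny", then "vxgr".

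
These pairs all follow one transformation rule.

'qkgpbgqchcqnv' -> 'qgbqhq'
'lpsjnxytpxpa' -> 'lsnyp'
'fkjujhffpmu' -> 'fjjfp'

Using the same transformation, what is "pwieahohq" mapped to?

Looking at the pairs, the operation is to keep every other character starting from the first (positions 1st, 3rd, 5th, ...), then delete the last character.
On "pwieahohq": the first step gives "piaoq", and the second then gives "piao".

piao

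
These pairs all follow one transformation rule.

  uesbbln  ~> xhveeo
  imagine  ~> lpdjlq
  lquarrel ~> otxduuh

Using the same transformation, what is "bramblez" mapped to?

Each output is the input with this applied: delete the last character, then shift every letter 3 places forward in the alphabet (wrapping around).
Applying both steps to "bramblez": "bramble", then "eudpeoh".

eudpeoh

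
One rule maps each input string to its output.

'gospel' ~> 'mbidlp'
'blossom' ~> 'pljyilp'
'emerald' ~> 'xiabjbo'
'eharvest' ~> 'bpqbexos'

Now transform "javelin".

ifkgxsb

Each output is the input with this applied: move the last 3 characters to the front (rotate right by 3), then shift every letter 3 places backward in the alphabet (wrapping around).
Working it through for "javelin": intermediate "linjave", final "ifkgxsb".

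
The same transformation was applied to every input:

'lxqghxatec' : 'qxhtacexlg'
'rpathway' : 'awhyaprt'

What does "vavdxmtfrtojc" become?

vmxfttrjocavd

Each output is the input with this applied: swap each adjacent pair of characters (1↔2, 3↔4, ...), then move the first 3 characters to the end (rotate left by 3).
Starting from "vavdxmtfrtojc": after the first operation, "avdvmxfttrjoc"; after the second, "vmxfttrjocavd".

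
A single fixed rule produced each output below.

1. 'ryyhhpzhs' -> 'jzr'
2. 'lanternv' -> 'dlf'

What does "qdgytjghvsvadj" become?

iqykv

The pattern: keep one character in every 3, starting at position 1 (positions 1st, 4th, 7th, ...), then shift every letter 8 places backward in the alphabet (wrapping around).
For "qdgytjghvsvadj", step one produces "qygsd"; step two turns that into "iqykv".
(Check on "ryyhhpzhs": → "rhz" → "jzr" ✓)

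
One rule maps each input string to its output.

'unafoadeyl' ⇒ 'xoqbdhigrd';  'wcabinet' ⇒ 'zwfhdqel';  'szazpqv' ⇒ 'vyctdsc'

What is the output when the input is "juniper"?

The transformation: take characters alternately from the front and the back (1st, last, 2nd, 2nd-last, ...), then shift every letter 3 places forward in the alphabet (wrapping around).
"juniper" → "jruenpi" → "muxhqsl".

muxhqsl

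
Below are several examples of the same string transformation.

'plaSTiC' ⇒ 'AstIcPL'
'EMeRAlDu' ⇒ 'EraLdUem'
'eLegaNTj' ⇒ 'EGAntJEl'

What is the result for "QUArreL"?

Looking at the pairs, the operation is to move the first 2 characters to the end (rotate left by 2), then flip the case of every letter.
On "QUArreL": the first step gives "ArreLQU", and the second then gives "aRRElqu".

aRRElqu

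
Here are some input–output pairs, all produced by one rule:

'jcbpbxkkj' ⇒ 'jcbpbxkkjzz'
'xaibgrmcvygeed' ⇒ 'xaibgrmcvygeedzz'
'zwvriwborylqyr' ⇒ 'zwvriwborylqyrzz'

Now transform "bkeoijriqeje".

In each case the input is transformed by: append "zz".
Doing the same to "bkeoijriqeje": "bkeoijriqejezz".

bkeoijriqejezz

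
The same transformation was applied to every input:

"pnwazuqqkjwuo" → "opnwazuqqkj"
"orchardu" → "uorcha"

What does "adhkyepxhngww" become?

wadhkyepxhn

Rule — move the last character to the front, then delete the last 2 characters.
On "adhkyepxhngww": the first step gives "wadhkyepxhngw", and the second then gives "wadhkyepxhn".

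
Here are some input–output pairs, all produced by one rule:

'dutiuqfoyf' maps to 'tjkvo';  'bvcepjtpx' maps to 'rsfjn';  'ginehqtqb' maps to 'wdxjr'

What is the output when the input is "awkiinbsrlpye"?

qayrhfu

In each case the input is transformed by: shift every letter 10 places backward in the alphabet (wrapping around), then keep every other character starting from the first (positions 1st, 3rd, 5th, ...).
On "awkiinbsrlpye": the first step gives "qmayydrihbfou", and the second then gives "qayrhfu".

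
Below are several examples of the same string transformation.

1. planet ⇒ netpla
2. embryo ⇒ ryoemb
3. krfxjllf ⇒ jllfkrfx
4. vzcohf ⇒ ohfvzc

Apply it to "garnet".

netgar

Looking at the pairs, the operation is to swap the front and back halves of the string.
Applying that to "garnet" gives "netgar".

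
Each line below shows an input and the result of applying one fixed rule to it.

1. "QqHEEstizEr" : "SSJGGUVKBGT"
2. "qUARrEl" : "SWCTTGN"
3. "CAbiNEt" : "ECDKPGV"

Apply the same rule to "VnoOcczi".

XPQQEEBK

Looking at the pairs, the operation is to shift every letter 2 places forward in the alphabet (wrapping around), then convert every letter to uppercase.
"VnoOcczi" → "XpqQeebk" → "XPQQEEBK".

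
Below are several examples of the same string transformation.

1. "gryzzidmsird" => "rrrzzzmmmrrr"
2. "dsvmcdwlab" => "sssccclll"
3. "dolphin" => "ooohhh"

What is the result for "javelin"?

The transformation: keep one character in every 3, starting at position 2 (positions 2nd, 5th, 8th, ...), then repeat every character 3 times.
Working it through for "javelin": intermediate "al", final "aaalll".

aaalll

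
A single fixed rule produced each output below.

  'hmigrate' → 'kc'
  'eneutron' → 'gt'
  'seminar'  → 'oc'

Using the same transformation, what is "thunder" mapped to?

The pattern: keep one character in every 3, starting at position 3 (positions 3rd, 6th, 9th, ...), then shift every letter 2 places forward in the alphabet (wrapping around).
"thunder" → "wg".

wg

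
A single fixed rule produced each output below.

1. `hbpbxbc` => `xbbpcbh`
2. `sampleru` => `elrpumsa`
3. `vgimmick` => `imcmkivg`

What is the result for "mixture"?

utrxeim

What's happening: move the last 3 characters to the front (rotate right by 3), then take characters alternately from the front and the back (1st, last, 2nd, 2nd-last, ...).
Applying both steps to "mixture": "uremixt", then "utrxeim".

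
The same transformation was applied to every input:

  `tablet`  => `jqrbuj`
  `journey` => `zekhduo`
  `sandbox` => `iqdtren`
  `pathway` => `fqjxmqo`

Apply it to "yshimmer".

The pattern: shift every letter 10 places backward in the alphabet (wrapping around).
"yshimmer" → "oixyccuh".

oixyccuh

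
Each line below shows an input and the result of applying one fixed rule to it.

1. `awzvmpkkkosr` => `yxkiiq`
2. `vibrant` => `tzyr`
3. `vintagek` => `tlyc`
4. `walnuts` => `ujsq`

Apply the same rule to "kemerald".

ikpj

The pattern: keep every other character starting from the first (positions 1st, 3rd, 5th, ...), then shift every letter 2 places backward in the alphabet (wrapping around).
"kemerald" → "kmrl" → "ikpj".
(Check on "walnuts": → "wlus" → "ujsq" ✓)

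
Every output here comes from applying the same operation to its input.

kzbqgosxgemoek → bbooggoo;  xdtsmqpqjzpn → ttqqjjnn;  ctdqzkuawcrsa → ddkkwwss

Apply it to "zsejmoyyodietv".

eeooooee

What's happening: keep one character in every 3, starting at position 3 (positions 3rd, 6th, 9th, ...), then double every character.
Applying both steps to "zsejmoyyodietv": "eooe", then "eeooooee".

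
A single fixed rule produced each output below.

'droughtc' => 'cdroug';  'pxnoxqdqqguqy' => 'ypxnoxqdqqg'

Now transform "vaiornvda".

What's happening: move the last 3 characters to the front (rotate right by 3), then delete the first 2 characters.
So "vaiornvda" becomes "avaiorn".
(Check on "droughtc": → "htcdroug" → "cdroug" ✓)

avaiorn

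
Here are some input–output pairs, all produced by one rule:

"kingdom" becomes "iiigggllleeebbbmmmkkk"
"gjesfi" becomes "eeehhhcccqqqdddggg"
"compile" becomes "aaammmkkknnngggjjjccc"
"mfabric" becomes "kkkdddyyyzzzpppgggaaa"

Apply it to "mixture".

Looking at the pairs, the operation is to shift every letter 2 places backward in the alphabet (wrapping around), then repeat every character 3 times.
Doing the same to "mixture": "kkkgggvvvrrrssspppccc".

kkkgggvvvrrrssspppccc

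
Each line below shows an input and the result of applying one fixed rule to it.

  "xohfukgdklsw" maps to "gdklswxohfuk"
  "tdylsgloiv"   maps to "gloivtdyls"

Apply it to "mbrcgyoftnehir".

The pattern: swap the front and back halves of the string.
On "mbrcgyoftnehir" that produces "ftnehirmbrcgyo".

ftnehirmbrcgyo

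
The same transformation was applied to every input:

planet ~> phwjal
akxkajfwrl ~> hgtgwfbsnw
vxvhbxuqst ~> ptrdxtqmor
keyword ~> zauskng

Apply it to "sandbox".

The rule is to shift every letter 4 places backward in the alphabet (wrapping around), then swap the first and last characters.
Starting from "sandbox": after the first operation, "owjzxkt"; after the second, "twjzxko".

twjzxko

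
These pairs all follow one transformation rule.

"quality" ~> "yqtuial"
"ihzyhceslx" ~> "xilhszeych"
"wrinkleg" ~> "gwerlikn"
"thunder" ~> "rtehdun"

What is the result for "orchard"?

Each output is the input with this applied: reverse the string, then take characters alternately from the front and the back (1st, last, 2nd, 2nd-last, ...).
For "orchard", step one produces "drahcro"; step two turns that into "dorrach".

dorrach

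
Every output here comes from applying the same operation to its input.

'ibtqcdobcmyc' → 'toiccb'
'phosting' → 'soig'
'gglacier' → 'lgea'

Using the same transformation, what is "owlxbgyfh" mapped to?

xohf

The transformation: sort the characters into reverse alphabetical order, then keep every other character starting from the second (positions 2nd, 4th, 6th, ...).
"owlxbgyfh" → "yxwolhgfb" → "xohf".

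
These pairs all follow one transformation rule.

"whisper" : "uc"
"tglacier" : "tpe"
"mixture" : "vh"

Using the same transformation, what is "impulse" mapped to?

zy

The rule is to shift every letter 13 places forward in the alphabet (wrapping around) — i.e. ROT13, then keep one character in every 3, starting at position 2 (positions 2nd, 5th, 8th, ...).
For "impulse", step one produces "vzchyfr"; step two turns that into "zy".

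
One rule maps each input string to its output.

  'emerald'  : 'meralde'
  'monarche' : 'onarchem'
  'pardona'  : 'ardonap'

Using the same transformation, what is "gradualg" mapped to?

Looking at the pairs, the operation is to move the first character to the end.
For "gradualg" the result is "radualgg".

radualgg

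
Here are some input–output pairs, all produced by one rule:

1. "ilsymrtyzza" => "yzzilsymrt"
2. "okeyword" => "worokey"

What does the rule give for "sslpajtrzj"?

trzsslpaj

The rule is to delete the last character, then move the last 3 characters to the front (rotate right by 3).
Starting from "sslpajtrzj": after the first operation, "sslpajtrz"; after the second, "trzsslpaj".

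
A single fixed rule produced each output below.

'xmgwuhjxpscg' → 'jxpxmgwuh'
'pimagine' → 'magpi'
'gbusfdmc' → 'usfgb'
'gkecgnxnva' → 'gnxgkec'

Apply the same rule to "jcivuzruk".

Each output is the input with this applied: delete the last 3 characters, then move the last 3 characters to the front (rotate right by 3).
For "jcivuzruk", step one produces "jcivuz"; step two turns that into "vuzjci".
(Check on "xmgwuhjxpscg": → "xmgwuhjxp" → "jxpxmgwuh" ✓)

vuzjci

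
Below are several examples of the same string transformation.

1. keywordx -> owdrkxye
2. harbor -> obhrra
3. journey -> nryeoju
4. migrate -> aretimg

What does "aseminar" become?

Each output is the input with this applied: move the first 3 characters to the end (rotate left by 3), then swap each adjacent pair of characters (1↔2, 3↔4, ...).
On "aseminar" that produces "imanares".

imanares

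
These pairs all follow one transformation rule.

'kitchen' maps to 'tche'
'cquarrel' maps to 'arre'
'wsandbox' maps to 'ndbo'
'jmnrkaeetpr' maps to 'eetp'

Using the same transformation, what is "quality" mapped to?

Each output is the input with this applied: delete the last character, then keep only the last 4 characters.
"quality" → "qualit" → "alit".

alit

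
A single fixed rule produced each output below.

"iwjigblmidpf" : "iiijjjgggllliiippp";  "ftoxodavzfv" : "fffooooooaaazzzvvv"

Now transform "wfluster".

Each output is the input with this applied: keep every other character starting from the first (positions 1st, 3rd, 5th, ...), then repeat every character 3 times.
Starting from "wfluster": after the first operation, "wlse"; after the second, "wwwlllssseee".
(Check on "ftoxodavzfv": → "fooazv" → "fffooooooaaazzzvvv" ✓)

wwwlllssseee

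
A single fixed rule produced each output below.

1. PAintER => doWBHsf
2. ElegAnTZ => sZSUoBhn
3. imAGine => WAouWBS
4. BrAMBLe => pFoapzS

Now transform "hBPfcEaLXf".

Rule — flip the case of every letter, then shift every letter 12 places backward in the alphabet (wrapping around).
On "hBPfcEaLXf" that produces "VpdTQsOzlT".
(Check on "ElegAnTZ": → "eLEGaNtz" → "sZSUoBhn" ✓)

VpdTQsOzlT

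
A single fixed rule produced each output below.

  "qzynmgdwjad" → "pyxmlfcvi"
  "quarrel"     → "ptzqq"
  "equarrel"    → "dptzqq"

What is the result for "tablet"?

The rule is to delete the last 2 characters, then shift every letter 1 place backward in the alphabet (wrapping around).
On "tablet" that produces "szak".

szak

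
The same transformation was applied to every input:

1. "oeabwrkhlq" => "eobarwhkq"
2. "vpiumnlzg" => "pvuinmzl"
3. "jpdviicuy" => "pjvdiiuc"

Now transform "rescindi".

The rule is to swap each adjacent pair of characters (1↔2, 3↔4, ...), then delete the last character.
For "rescindi", step one produces "ercsniid"; step two turns that into "ercsnii".

ercsnii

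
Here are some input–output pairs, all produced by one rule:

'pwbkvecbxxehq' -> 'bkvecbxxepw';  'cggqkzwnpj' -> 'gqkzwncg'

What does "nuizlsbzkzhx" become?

What's happening: delete the last 2 characters, then move the first 2 characters to the end (rotate left by 2).
Applying both steps to "nuizlsbzkzhx": "nuizlsbzkz", then "izlsbzkznu".

izlsbzkznu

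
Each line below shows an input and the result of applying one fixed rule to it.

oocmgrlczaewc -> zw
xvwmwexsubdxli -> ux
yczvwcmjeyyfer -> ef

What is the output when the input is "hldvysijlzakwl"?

The transformation: keep one character in every 3, starting at position 3 (positions 3rd, 6th, 9th, ...), then keep only the last 2 characters.
Applying both steps to "hldvysijlzakwl": "dslk", then "lk".

lk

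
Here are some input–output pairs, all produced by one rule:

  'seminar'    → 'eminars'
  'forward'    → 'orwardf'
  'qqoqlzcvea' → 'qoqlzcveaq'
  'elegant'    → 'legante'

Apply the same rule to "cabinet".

Rule — move the first character to the end.
"cabinet" → "abinetc".

abinetc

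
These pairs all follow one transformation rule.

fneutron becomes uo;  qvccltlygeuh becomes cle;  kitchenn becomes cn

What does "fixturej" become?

The rule is to keep one character in every 3, starting at position 1 (positions 1st, 4th, 7th, ...), then delete the first character.
Starting from "fixturej": after the first operation, "fte"; after the second, "te".

te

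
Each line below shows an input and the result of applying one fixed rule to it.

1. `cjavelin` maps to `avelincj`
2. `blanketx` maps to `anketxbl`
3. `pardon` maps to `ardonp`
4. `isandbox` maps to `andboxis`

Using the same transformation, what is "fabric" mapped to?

abricf

What's happening: move the last 2 characters to the front (rotate right by 2), then swap the front and back halves of the string.
Starting from "fabric": after the first operation, "icfabr"; after the second, "abricf".
(Check on "cjavelin": → "incjavel" → "avelincj" ✓)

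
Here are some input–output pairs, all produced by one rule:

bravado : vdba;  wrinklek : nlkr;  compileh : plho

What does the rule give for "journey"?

The transformation: move the first 3 characters to the end (rotate left by 3), then keep every other character starting from the first (positions 1st, 3rd, 5th, ...).
Starting from "journey": after the first operation, "rneyjou"; after the second, "reju".
(Check on "wrinklek": → "nklekwri" → "nlkr" ✓)

reju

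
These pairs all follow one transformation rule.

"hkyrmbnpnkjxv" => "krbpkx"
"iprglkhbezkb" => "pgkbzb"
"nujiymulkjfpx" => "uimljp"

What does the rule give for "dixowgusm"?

The pattern: keep every other character starting from the second (positions 2nd, 4th, 6th, ...).
Doing the same to "dixowgusm": "iogs".

iogs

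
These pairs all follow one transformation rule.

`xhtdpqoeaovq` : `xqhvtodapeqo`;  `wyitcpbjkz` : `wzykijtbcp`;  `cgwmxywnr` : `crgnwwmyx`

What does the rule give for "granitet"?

gtreatni

In each case the input is transformed by: take characters alternately from the front and the back (1st, last, 2nd, 2nd-last, ...).
So "granitet" becomes "gtreatni".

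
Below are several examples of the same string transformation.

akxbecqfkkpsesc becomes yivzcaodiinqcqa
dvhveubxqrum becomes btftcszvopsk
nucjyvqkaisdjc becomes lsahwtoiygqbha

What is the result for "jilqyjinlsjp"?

The rule is to shift every letter 2 places backward in the alphabet (wrapping around).
So "jilqyjinlsjp" becomes "hgjowhgljqhn".

hgjowhgljqhn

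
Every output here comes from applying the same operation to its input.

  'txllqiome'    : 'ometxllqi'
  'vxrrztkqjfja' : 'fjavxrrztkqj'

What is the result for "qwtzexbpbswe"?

sweqwtzexbpb

In each case the input is transformed by: move the last 3 characters to the front (rotate right by 3).
So "qwtzexbpbswe" becomes "sweqwtzexbpb".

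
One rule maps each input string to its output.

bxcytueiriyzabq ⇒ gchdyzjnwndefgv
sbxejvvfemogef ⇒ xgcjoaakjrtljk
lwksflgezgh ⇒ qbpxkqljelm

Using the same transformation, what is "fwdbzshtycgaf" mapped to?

The transformation: shift every letter 5 places forward in the alphabet (wrapping around).
Applying that to "fwdbzshtycgaf" gives "kbigexmydhlfk".

kbigexmydhlfk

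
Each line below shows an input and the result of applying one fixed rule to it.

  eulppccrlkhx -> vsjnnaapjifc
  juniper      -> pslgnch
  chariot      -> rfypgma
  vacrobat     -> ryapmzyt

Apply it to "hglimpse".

cejgknqf

The pattern: swap the first and last characters, then shift every letter 2 places backward in the alphabet (wrapping around).
Doing the same to "hglimpse": "cejgknqf".
(Check on "juniper": → "runipej" → "pslgnch" ✓)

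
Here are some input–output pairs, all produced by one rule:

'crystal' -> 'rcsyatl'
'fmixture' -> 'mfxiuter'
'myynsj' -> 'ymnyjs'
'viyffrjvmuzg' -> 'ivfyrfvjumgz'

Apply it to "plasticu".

Rule — swap each adjacent pair of characters (1↔2, 3↔4, ...).
Applying that to "plasticu" gives "lpsaituc".

lpsaituc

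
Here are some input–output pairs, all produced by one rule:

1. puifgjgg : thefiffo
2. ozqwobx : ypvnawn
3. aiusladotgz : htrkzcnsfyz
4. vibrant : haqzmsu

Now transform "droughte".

The rule is to move the first character to the end, then shift every letter 1 place backward in the alphabet (wrapping around).
For "droughte", step one produces "roughted"; step two turns that into "qntfgsdc".

qntfgsdc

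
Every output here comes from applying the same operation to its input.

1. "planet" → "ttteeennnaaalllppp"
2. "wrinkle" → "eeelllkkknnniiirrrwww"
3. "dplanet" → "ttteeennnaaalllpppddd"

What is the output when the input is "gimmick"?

Each output is the input with this applied: reverse the string, then repeat every character 3 times.
For "gimmick", step one produces "kcimmig"; step two turns that into "kkkccciiimmmmmmiiiggg".

kkkccciiimmmmmmiiiggg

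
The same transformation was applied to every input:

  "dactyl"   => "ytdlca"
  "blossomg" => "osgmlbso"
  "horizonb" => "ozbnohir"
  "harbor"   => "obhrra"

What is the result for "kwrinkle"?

In each case the input is transformed by: swap the front and back halves of the string, then swap each adjacent pair of characters (1↔2, 3↔4, ...).
Working it through for "kwrinkle": intermediate "nklekwri", final "knelwkir".

knelwkir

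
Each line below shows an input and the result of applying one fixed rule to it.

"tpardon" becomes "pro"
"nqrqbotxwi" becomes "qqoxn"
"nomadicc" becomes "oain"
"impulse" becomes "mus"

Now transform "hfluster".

futh

In each case the input is transformed by: swap the first and last characters, then keep every other character starting from the second (positions 2nd, 4th, 6th, ...).
Applying both steps to "hfluster": "rflusteh", then "futh".
(Check on "impulse": → "empulsi" → "mus" ✓)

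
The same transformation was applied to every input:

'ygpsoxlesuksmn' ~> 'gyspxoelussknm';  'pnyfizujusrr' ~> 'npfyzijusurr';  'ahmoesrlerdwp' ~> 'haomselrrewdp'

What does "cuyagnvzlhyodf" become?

In each case the input is transformed by: swap each adjacent pair of characters (1↔2, 3↔4, ...).
"cuyagnvzlhyodf" → "ucayngzvhloyfd".

ucayngzvhloyfd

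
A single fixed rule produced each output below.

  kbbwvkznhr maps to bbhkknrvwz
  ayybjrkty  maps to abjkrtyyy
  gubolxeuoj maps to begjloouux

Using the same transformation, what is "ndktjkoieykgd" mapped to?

Each output is the input with this applied: sort the characters into alphabetical order.
On "ndktjkoieykgd" that produces "ddegijkkknoty".

ddegijkkknoty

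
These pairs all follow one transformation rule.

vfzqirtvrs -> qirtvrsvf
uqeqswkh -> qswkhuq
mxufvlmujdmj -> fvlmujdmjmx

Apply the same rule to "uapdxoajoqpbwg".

Rule — move the first 2 characters to the end (rotate left by 2), then delete the first character.
Starting from "uapdxoajoqpbwg": after the first operation, "pdxoajoqpbwgua"; after the second, "dxoajoqpbwgua".

dxoajoqpbwgua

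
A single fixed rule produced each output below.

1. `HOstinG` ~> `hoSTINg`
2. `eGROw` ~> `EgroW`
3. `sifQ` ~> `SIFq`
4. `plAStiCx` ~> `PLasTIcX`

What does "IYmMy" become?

The pattern: flip the case of every letter.
Doing the same to "IYmMy": "iyMmY".

iyMmY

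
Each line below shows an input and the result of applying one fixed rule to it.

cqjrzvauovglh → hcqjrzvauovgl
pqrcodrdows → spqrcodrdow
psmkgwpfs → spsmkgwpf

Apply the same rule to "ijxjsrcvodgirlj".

The transformation: move the last character to the front.
"ijxjsrcvodgirlj" → "jijxjsrcvodgirl".

jijxjsrcvodgirl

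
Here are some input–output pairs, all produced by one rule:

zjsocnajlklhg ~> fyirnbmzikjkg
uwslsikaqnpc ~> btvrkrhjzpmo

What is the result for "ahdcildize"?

Each output is the input with this applied: shift every letter 1 place backward in the alphabet (wrapping around), then move the last character to the front.
Applying both steps to "ahdcildize": "zgcbhkchyd", then "dzgcbhkchy".
(Check on "zjsocnajlklhg": → "yirnbmzikjkgf" → "fyirnbmzikjkg" ✓)

dzgcbhkchy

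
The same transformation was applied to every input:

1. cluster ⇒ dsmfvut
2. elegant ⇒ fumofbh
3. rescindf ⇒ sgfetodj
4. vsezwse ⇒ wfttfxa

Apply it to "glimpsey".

The rule is to shift every letter 1 place forward in the alphabet (wrapping around), then take characters alternately from the front and the back (1st, last, 2nd, 2nd-last, ...).
For "glimpsey" the result is "hzmfjtnq".
(Check on "rescindf": → "sftdjoeg" → "sgfetodj" ✓)

hzmfjtnq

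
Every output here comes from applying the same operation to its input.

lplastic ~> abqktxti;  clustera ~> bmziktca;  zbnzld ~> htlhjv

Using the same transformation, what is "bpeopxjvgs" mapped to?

frdoajxmwx

Rule — swap the front and back halves of the string, then shift every letter 8 places forward in the alphabet (wrapping around).
On "bpeopxjvgs": the first step gives "xjvgsbpeop", and the second then gives "frdoajxmwx".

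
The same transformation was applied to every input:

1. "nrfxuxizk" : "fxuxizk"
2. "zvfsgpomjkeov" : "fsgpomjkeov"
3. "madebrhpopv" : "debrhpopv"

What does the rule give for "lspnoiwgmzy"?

Rule — delete the first 2 characters.
Applying that to "lspnoiwgmzy" gives "pnoiwgmzy".

pnoiwgmzy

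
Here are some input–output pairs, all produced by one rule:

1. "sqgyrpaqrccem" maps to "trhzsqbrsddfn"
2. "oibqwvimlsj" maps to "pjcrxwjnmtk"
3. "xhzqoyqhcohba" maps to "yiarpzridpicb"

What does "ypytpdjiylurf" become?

Each output is the input with this applied: shift every letter 1 place forward in the alphabet (wrapping around).
So "ypytpdjiylurf" becomes "zqzuqekjzmvsg".

zqzuqekjzmvsg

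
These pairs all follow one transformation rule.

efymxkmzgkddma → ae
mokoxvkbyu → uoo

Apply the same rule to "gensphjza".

ae

The rule is to move the last character to the front, then keep only the vowels.
Applying both steps to "gensphjza": "agensphjz", then "ae".
(Check on "mokoxvkbyu": → "umokoxvkby" → "uoo" ✓)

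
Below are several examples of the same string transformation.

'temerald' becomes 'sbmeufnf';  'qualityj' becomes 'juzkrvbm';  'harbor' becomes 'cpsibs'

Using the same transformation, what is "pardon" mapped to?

epoqbs

Each output is the input with this applied: swap the front and back halves of the string, then shift every letter 1 place forward in the alphabet (wrapping around).
On "pardon": the first step gives "donpar", and the second then gives "epoqbs".
(Check on "temerald": → "raldteme" → "sbmeufnf" ✓)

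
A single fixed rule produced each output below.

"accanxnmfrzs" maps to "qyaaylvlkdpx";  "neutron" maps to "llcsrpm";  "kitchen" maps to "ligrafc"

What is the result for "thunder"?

prfslbc

In each case the input is transformed by: move the last character to the front, then shift every letter 2 places backward in the alphabet (wrapping around).
Doing the same to "thunder": "prfslbc".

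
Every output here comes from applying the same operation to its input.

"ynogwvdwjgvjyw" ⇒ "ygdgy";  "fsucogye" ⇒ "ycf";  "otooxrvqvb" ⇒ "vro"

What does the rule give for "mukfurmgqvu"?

Rule — reverse the string, then keep one character in every 3, starting at position 2 (positions 2nd, 5th, 8th, ...).
For "mukfurmgqvu", step one produces "uvqgmrufkum"; step two turns that into "vmfm".

vmfm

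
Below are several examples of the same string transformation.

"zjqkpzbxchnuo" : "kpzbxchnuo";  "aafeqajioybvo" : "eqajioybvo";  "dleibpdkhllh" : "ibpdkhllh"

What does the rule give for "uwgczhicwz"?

czhicwz

The pattern: delete the first 3 characters.
Applying that to "uwgczhicwz" gives "czhicwz".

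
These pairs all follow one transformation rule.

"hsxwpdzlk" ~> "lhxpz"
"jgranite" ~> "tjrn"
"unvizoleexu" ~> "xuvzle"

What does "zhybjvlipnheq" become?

Looking at the pairs, the operation is to move the last 2 characters to the front (rotate right by 2), then keep every other character starting from the first (positions 1st, 3rd, 5th, ...).
Applying both steps to "zhybjvlipnheq": "eqzhybjvlipnh", then "ezyjlph".

ezyjlph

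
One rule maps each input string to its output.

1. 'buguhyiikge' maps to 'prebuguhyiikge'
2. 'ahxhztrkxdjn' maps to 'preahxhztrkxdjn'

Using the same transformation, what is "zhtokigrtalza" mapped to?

prezhtokigrtalza

Looking at the pairs, the operation is to prepend "pre".
So "zhtokigrtalza" becomes "prezhtokigrtalza".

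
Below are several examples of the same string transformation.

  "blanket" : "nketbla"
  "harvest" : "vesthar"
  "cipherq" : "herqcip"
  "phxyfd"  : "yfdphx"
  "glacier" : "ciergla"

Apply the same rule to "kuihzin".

Rule — move the first 3 characters to the end (rotate left by 3).
Doing the same to "kuihzin": "hzinkui".

hzinkui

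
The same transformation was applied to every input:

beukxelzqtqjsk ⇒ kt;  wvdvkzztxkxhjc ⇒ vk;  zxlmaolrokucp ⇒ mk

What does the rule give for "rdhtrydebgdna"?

The rule is to keep one character in every 3, starting at position 1 (positions 1st, 4th, 7th, ...), then keep every other character starting from the second (positions 2nd, 4th, 6th, ...).
For "rdhtrydebgdna", step one produces "rtdga"; step two turns that into "tg".

tg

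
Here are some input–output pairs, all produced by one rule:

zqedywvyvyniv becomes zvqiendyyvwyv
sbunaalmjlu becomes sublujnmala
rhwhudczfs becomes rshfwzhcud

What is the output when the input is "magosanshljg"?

Looking at the pairs, the operation is to take characters alternately from the front and the back (1st, last, 2nd, 2nd-last, ...).
"magosanshljg" → "mgajglohssan".

mgajglohssan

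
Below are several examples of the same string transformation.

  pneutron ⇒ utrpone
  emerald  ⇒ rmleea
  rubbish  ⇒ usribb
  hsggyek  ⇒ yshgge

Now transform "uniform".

uronif

Looking at the pairs, the operation is to delete the last character, then sort the characters into reverse alphabetical order.
Starting from "uniform": after the first operation, "unifor"; after the second, "uronif".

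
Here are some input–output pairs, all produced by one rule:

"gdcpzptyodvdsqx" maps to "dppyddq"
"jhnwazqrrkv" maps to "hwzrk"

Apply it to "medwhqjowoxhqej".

ewqoohe

In each case the input is transformed by: keep every other character starting from the second (positions 2nd, 4th, 6th, ...).
On "medwhqjowoxhqej" that produces "ewqoohe".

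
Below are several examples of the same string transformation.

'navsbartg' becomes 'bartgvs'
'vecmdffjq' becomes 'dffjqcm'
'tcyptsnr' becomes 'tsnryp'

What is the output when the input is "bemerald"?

raldme

Each output is the input with this applied: delete the first 2 characters, then move the first 2 characters to the end (rotate left by 2).
Starting from "bemerald": after the first operation, "merald"; after the second, "raldme".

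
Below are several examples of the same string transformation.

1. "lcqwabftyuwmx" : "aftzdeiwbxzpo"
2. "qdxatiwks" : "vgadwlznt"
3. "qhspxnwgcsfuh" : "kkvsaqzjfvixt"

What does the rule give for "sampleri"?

ldpsohuv

The rule is to shift every letter 3 places forward in the alphabet (wrapping around), then swap the first and last characters.
Applying both steps to "sampleri": "vdpsohul", then "ldpsohuv".
(Check on "qdxatiwks": → "tgadwlznv" → "vgadwlznt" ✓)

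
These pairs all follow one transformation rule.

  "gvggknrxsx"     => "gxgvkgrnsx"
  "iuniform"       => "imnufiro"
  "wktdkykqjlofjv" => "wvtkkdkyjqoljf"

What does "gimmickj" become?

gjmiimkc

Each output is the input with this applied: move the last character to the front, then swap each adjacent pair of characters (1↔2, 3↔4, ...).
Working it through for "gimmickj": intermediate "jgimmick", final "gjmiimkc".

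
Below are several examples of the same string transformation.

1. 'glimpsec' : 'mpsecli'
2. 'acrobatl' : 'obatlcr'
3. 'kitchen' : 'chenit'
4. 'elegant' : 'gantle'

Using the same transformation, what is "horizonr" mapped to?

izonror

The transformation: delete the first character, then move the first 2 characters to the end (rotate left by 2).
For "horizonr", step one produces "orizonr"; step two turns that into "izonror".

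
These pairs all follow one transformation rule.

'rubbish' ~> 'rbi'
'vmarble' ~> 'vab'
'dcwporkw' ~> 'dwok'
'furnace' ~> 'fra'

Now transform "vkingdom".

In each case the input is transformed by: move the last character to the front, then keep every other character starting from the second (positions 2nd, 4th, 6th, ...).
So "vkingdom" becomes "vigo".

vigo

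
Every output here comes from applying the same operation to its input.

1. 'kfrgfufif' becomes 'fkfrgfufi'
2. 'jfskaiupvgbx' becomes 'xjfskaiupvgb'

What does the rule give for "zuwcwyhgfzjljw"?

The transformation: move the last character to the front.
On "zuwcwyhgfzjljw" that produces "wzuwcwyhgfzjlj".

wzuwcwyhgfzjlj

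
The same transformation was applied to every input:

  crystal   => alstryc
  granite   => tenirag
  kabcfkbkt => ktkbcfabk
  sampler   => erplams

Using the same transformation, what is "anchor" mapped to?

orchan

What's happening: reverse the string, then swap each adjacent pair of characters (1↔2, 3↔4, ...).
"anchor" → "orchan".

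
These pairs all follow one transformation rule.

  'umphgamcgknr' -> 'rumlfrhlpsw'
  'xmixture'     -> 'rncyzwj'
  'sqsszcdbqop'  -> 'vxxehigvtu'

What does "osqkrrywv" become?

Each output is the input with this applied: shift every letter 5 places forward in the alphabet (wrapping around), then delete the first character.
Starting from "osqkrrywv": after the first operation, "txvpwwdba"; after the second, "xvpwwdba".

xvpwwdba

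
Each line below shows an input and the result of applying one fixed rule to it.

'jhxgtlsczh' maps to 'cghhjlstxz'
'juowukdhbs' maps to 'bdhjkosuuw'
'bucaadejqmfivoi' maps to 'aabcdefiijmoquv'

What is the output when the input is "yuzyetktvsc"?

Each output is the input with this applied: sort the characters into alphabetical order.
On "yuzyetktvsc" that produces "ceksttuvyyz".

ceksttuvyyz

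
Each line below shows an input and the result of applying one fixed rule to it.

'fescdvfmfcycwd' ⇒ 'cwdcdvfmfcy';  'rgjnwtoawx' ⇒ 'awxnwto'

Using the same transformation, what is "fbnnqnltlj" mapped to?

tljnqnl

The transformation: delete the first 3 characters, then move the last 3 characters to the front (rotate right by 3).
Doing the same to "fbnnqnltlj": "tljnqnl".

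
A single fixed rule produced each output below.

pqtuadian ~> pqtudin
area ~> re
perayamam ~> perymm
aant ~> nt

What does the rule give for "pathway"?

pthwy

Rule — remove every "a".
"pathway" → "pthwy".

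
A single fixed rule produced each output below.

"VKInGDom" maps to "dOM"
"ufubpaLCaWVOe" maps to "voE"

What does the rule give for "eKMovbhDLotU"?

The rule is to flip the case of every letter, then keep only the last 3 characters.
Applying both steps to "eKMovbhDLotU": "EkmOVBHdlOTu", then "OTu".

OTu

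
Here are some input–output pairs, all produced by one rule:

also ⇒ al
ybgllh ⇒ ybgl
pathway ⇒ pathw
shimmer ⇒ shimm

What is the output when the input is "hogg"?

Rule — delete the last 2 characters.
On "hogg" that produces "ho".

ho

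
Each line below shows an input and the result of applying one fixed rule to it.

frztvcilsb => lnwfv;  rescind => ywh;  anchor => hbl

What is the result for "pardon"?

uxh

Each output is the input with this applied: shift every letter 6 places backward in the alphabet (wrapping around), then keep every other character starting from the second (positions 2nd, 4th, 6th, ...).
Starting from "pardon": after the first operation, "julxih"; after the second, "uxh".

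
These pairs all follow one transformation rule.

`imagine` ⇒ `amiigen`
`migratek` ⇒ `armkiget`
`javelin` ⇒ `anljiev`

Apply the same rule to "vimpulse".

What's happening: sort the characters into reverse alphabetical order, then swap the first and last characters.
So "vimpulse" becomes "euspmliv".

euspmliv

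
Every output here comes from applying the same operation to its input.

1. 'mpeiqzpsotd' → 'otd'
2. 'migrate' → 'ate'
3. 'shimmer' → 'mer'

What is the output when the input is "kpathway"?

way

Each output is the input with this applied: keep only the last 3 characters.
For "kpathway" the result is "way".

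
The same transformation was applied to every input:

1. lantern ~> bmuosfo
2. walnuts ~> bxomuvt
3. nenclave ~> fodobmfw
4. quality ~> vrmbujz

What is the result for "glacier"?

The transformation: swap each adjacent pair of characters (1↔2, 3↔4, ...), then shift every letter 1 place forward in the alphabet (wrapping around).
"glacier" → "mhdbfjs".

mhdbfjs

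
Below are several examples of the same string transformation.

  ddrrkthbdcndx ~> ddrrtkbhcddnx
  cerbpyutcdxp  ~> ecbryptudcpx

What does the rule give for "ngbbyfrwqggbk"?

What's happening: swap each adjacent pair of characters (1↔2, 3↔4, ...).
So "ngbbyfrwqggbk" becomes "gnbbfywrgqbgk".

gnbbfywrgqbgk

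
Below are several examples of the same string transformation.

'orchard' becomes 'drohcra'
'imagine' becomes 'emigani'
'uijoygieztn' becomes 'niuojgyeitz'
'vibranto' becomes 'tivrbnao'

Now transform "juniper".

In each case the input is transformed by: swap each adjacent pair of characters (1↔2, 3↔4, ...), then move the last character to the front.
"juniper" → "ujinepr" → "rujinep".

rujinep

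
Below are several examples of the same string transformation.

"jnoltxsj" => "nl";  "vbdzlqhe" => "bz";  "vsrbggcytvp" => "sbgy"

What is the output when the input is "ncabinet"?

The pattern: delete the last 3 characters, then keep every other character starting from the second (positions 2nd, 4th, 6th, ...).
On "ncabinet": the first step gives "ncabi", and the second then gives "cb".

cb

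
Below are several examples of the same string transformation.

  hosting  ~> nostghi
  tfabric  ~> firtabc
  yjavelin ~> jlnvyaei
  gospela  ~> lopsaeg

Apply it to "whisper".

The pattern: sort the characters into alphabetical order, then move the first 3 characters to the end (rotate left by 3).
Applying that to "whisper" gives "prswehi".
(Check on "tfabric": → "abcfirt" → "firtabc" ✓)

prswehi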